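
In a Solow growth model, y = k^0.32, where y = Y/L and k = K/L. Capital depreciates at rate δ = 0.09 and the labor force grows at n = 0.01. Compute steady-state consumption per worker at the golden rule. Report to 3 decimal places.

c_gold ≈ 1.176

The effective depreciation rate is n + δ = 0.01 + 0.09 = 0.1.
Golden rule sets MPK = n+δ: 0.32·k^(0.32−1) = 0.1, so k_gold = (0.32/0.1)^(1/0.68) ≈ 5.5318.
y_gold = 5.5318^0.32 ≈ 1.7287.
c_gold = y_gold − (n+δ)·k_gold = 1.7287 − 0.1·5.5318 ≈ 1.1755.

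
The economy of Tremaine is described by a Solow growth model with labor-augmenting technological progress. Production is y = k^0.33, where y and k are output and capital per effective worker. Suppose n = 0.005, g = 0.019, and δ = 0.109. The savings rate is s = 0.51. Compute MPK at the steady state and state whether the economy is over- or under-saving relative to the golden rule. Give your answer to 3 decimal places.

Capital per effective worker breaks even when investment replaces (n + g + δ)·k; here n + g + δ = 0.133.
Steady-state k*: s·k^0.33 = 0.133·k gives k* = (0.51/0.133)^(1/0.67) ≈ 7.4340.
MPK = 0.33·7.4340^(-0.67) ≈ 0.0861.
MPK < n+g+δ = 0.133, so the economy is dynamically inefficient (over-saving).

over-saving; MPK ≈ 0.086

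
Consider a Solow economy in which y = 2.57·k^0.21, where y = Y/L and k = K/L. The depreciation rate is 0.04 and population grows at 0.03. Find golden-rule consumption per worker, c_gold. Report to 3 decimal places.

Capital per worker breaks even when investment replaces (n + δ)·k; here n + δ = 0.07.
Maximizing c = f(k) − (n+δ)·k gives f'(k) = n+δ, i.e. 0.21·2.57·k^(0.21−1) = 0.07, so k_gold = (0.21·2.57/0.07)^(1/0.79) ≈ 13.2695.
y_gold = 2.57·13.2695^0.21 ≈ 4.4232.
c_gold = y_gold − (n+δ)·k_gold = 4.4232 − 0.07·13.2695 ≈ 3.4943.

c_gold ≈ 3.494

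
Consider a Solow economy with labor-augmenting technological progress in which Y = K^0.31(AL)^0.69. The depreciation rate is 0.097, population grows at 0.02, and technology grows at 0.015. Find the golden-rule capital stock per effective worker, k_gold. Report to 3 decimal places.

n + g + δ = 0.02 + 0.015 + 0.097 = 0.132.
Maximizing c = f(k) − (n+g+δ)·k gives f'(k) = n+g+δ, i.e. 0.31·k^(0.31−1) = 0.132, so k_gold = (0.31/0.132)^(1/0.69) ≈ 3.4465.

k_gold ≈ 3.446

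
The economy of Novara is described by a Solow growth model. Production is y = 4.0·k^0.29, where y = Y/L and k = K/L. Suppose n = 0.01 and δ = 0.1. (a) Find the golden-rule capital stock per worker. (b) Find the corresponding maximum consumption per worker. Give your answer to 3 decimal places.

(a) k_gold ≈ 27.602; (b) c_gold ≈ 7.433

n + δ = 0.01 + 0.1 = 0.11.
Maximizing c = f(k) − (n+δ)·k gives f'(k) = n+δ, i.e. 0.29·4.0·k^(0.29−1) = 0.11, so k_gold = (0.29·4.0/0.11)^(1/0.71) ≈ 27.6018.
y_gold = 4.0·27.6018^0.29 ≈ 10.4696; c_gold = y_gold − 0.11·k_gold ≈ 7.4334.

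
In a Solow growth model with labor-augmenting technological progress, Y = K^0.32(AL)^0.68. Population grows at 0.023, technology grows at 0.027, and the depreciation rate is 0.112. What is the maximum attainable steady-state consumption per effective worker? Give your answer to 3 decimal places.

n + g + δ = 0.023 + 0.027 + 0.112 = 0.162.
Setting f'(k) = n+g+δ gives 0.32·k^(0.32−1) = 0.162, hence k_gold = (0.32/0.162)^(1/0.68) ≈ 2.7212.
y_gold = 2.7212^0.32 ≈ 1.3776.
c_gold = y_gold − (n+g+δ)·k_gold = 1.3776 − 0.162·2.7212 ≈ 0.9368.

c_gold ≈ 0.937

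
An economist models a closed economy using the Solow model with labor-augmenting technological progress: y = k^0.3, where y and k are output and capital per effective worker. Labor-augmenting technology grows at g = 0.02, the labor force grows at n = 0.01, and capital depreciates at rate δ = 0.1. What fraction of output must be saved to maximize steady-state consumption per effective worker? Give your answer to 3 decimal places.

s_gold = 0.300

Break-even investment rate: n + g + δ = 0.01 + 0.02 + 0.1 = 0.13.
At the golden rule MPK = n+g+δ, and in any Cobb-Douglas steady state s = (n+g+δ)·k/y = MPK·k/y = capital's share 0.3.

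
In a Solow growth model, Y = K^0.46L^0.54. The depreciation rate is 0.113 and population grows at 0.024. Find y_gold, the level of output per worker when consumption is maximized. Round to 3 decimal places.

Capital per worker breaks even when investment replaces (n + δ)·k; here n + δ = 0.137.
At the golden rule the marginal product of capital equals n+δ: 0.46·k^(0.46−1) = 0.137. Solving, k_gold = (0.46/0.137)^(1/0.54) ≈ 9.4220.
Output: y_gold = k_gold^0.46 = 9.4220^0.46 ≈ 2.8061.

y_gold ≈ 2.806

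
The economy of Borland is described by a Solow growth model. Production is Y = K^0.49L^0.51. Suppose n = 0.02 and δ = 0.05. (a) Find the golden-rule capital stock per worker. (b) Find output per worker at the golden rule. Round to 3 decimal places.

(a) k_gold ≈ 45.400; (b) y_gold ≈ 6.486

Capital per worker breaks even when investment replaces (n + δ)·k; here n + δ = 0.07.
Golden rule sets MPK = n+δ: 0.49·k^(0.49−1) = 0.07, so k_gold = (0.49/0.07)^(1/0.51) ≈ 45.3999.
y_gold = 45.3999^0.49 ≈ 6.4857.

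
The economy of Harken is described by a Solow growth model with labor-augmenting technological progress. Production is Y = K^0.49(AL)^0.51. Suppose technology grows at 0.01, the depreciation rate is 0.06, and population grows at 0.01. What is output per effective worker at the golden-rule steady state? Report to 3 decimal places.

n + g + δ = 0.01 + 0.01 + 0.06 = 0.08.
At the golden rule the marginal product of capital equals n+g+δ: 0.49·k^(0.49−1) = 0.08. Solving, k_gold = (0.49/0.08)^(1/0.51) ≈ 34.9418.
Output: y_gold = k_gold^0.49 = 34.9418^0.49 ≈ 5.7048.

y_gold ≈ 5.705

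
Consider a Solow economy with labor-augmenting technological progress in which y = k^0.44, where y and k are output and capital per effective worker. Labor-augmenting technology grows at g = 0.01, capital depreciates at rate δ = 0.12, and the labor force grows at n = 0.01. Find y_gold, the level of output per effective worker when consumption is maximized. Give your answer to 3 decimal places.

y_gold ≈ 2.459

Capital per effective worker breaks even when investment replaces (n + g + δ)·k; here n + g + δ = 0.14.
At the golden rule the marginal product of capital equals n+g+δ: 0.44·k^(0.44−1) = 0.14. Solving, k_gold = (0.44/0.14)^(1/0.56) ≈ 7.7282.
Output: y_gold = k_gold^0.44 = 7.7282^0.44 ≈ 2.4590.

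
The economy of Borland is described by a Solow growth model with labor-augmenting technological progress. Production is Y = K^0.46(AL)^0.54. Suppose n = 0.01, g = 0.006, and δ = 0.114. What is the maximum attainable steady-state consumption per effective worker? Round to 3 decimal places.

The effective depreciation rate is n + g + δ = 0.01 + 0.006 + 0.114 = 0.13.
Maximizing c = f(k) − (n+g+δ)·k gives f'(k) = n+g+δ, i.e. 0.46·k^(0.46−1) = 0.13, so k_gold = (0.46/0.13)^(1/0.54) ≈ 10.3830.
y_gold = 10.3830^0.46 ≈ 2.9343.
c_gold = y_gold − (n+g+δ)·k_gold = 2.9343 − 0.13·10.3830 ≈ 1.5845.

c_gold ≈ 1.585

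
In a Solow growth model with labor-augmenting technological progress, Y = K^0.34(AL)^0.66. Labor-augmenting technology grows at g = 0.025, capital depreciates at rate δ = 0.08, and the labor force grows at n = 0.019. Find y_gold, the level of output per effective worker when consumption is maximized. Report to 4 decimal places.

Break-even investment rate: n + g + δ = 0.019 + 0.025 + 0.08 = 0.124.
Golden rule sets MPK = n+g+δ: 0.34·k^(0.34−1) = 0.124, so k_gold = (0.34/0.124)^(1/0.66) ≈ 4.6102.
Output: y_gold = k_gold^0.34 = 4.6102^0.34 ≈ 1.6814.

y_gold ≈ 1.6814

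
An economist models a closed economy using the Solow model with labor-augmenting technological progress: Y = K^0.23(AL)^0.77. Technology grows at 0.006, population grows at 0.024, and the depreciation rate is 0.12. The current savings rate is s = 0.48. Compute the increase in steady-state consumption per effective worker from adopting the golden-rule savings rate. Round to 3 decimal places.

Δc ≈ 0.139

Break-even investment rate: n + g + δ = 0.024 + 0.006 + 0.12 = 0.15.
Current steady state (s = 0.48): k* = (0.48/0.15)^(1/0.77) ≈ 4.5294, y* = 4.5294^0.23 ≈ 1.4154, c* = (1−0.48)·1.4154 ≈ 0.7360.
Setting f'(k) = n+g+δ gives 0.23·k^(0.23−1) = 0.15, hence k_gold = (0.23/0.15)^(1/0.77) ≈ 1.7422.
y_gold = 1.7422^0.23 ≈ 1.1362, c_gold = y_gold − 0.15·k_gold ≈ 0.8749.
Gain: Δc = 0.8749 − 0.7360 ≈ 0.1388.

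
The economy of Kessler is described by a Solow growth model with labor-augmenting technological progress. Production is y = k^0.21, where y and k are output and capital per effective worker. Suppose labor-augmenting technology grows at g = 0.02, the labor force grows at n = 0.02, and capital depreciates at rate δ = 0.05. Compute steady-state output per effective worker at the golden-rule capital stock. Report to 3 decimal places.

The effective depreciation rate is n + g + δ = 0.02 + 0.02 + 0.05 = 0.09.
At the golden rule the marginal product of capital equals n+g+δ: 0.21·k^(0.21−1) = 0.09. Solving, k_gold = (0.21/0.09)^(1/0.79) ≈ 2.9228.
Output: y_gold = k_gold^0.21 = 2.9228^0.21 ≈ 1.2526.

y_gold ≈ 1.253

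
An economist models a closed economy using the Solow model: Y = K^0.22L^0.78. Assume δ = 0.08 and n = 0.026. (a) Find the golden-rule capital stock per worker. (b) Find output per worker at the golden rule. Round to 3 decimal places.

n + δ = 0.026 + 0.08 = 0.106.
Setting f'(k) = n+δ gives 0.22·k^(0.22−1) = 0.106, hence k_gold = (0.22/0.106)^(1/0.78) ≈ 2.5501.
y_gold = 2.5501^0.22 ≈ 1.2287.

(a) k_gold ≈ 2.550; (b) y_gold ≈ 1.229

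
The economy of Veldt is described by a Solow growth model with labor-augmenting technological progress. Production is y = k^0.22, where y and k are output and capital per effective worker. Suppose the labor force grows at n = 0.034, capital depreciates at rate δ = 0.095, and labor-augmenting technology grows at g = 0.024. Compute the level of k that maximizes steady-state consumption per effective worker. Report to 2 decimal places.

k_gold ≈ 1.59

Capital per effective worker breaks even when investment replaces (n + g + δ)·k; here n + g + δ = 0.153.
Maximizing c = f(k) − (n+g+δ)·k gives f'(k) = n+g+δ, i.e. 0.22·k^(0.22−1) = 0.153, so k_gold = (0.22/0.153)^(1/0.78) ≈ 1.5930.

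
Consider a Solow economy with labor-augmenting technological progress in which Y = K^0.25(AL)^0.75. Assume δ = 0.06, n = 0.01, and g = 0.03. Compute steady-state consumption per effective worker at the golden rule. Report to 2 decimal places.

c_gold ≈ 1.02

The effective depreciation rate is n + g + δ = 0.01 + 0.03 + 0.06 = 0.1.
Golden rule sets MPK = n+g+δ: 0.25·k^(0.25−1) = 0.1, so k_gold = (0.25/0.1)^(1/0.75) ≈ 3.3930.
y_gold = 3.3930^0.25 ≈ 1.3572.
c_gold = y_gold − (n+g+δ)·k_gold = 1.3572 − 0.1·3.3930 ≈ 1.0179.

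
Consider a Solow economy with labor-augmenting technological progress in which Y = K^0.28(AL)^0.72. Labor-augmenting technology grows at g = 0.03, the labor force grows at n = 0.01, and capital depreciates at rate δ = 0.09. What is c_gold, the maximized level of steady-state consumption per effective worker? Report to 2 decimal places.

c_gold ≈ 0.97

n + g + δ = 0.01 + 0.03 + 0.09 = 0.13.
Golden rule sets MPK = n+g+δ: 0.28·k^(0.28−1) = 0.13, so k_gold = (0.28/0.13)^(1/0.72) ≈ 2.9027.
y_gold = 2.9027^0.28 ≈ 1.3477.
c_gold = y_gold − (n+g+δ)·k_gold = 1.3477 − 0.13·2.9027 ≈ 0.9703.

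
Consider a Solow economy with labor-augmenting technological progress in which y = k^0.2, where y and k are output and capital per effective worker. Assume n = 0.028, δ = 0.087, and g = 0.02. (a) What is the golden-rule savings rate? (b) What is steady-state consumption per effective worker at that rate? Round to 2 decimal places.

(a) s_gold = 0.20; (b) c_gold ≈ 0.88

The effective depreciation rate is n + g + δ = 0.028 + 0.02 + 0.087 = 0.135.
For Cobb-Douglas, s_gold equals capital's share: s_gold = 0.2.
Setting f'(k) = n+g+δ gives 0.2·k^(0.2−1) = 0.135, hence k_gold = (0.2/0.135)^(1/0.8) ≈ 1.6344.
y_gold = 1.6344^0.2 ≈ 1.1033; c_gold = (1−0.2)·y_gold ≈ 0.8826.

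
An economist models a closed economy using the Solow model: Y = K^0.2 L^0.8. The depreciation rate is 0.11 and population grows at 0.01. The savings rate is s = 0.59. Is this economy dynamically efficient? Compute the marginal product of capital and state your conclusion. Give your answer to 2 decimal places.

dynamically inefficient; MPK ≈ 0.04

n + δ = 0.01 + 0.11 = 0.12.
Steady-state k*: s·k^0.2 = 0.12·k gives k* = (0.59/0.12)^(1/0.8) ≈ 7.3213.
MPK = 0.2·7.3213^(-0.8) ≈ 0.0407.
MPK < n+δ = 0.12, so the economy is dynamically inefficient (over-saving).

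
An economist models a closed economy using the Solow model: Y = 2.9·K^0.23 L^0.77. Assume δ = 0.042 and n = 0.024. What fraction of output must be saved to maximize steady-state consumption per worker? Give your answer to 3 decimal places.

s_gold = 0.230

Break-even investment rate: n + δ = 0.024 + 0.042 = 0.066.
At the golden rule MPK = n+δ, and in any Cobb-Douglas steady state s = (n+δ)·k/y = MPK·k/y = capital's share 0.23.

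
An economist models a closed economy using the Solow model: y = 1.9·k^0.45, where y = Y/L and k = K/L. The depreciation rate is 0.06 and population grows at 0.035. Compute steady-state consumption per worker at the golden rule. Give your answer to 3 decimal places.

Capital per worker breaks even when investment replaces (n + δ)·k; here n + δ = 0.095.
Maximizing c = f(k) − (n+δ)·k gives f'(k) = n+δ, i.e. 0.45·1.9·k^(0.45−1) = 0.095, so k_gold = (0.45·1.9/0.095)^(1/0.55) ≈ 54.3233.
y_gold = 1.9·54.3233^0.45 ≈ 11.4683.
c_gold = y_gold − (n+δ)·k_gold = 11.4683 − 0.095·54.3233 ≈ 6.3075.

c_gold ≈ 6.308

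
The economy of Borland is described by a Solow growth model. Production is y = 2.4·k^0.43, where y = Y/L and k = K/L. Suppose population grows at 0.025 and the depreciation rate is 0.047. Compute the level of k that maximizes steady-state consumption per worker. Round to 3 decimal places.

The effective depreciation rate is n + δ = 0.025 + 0.047 = 0.072.
Maximizing c = f(k) − (n+δ)·k gives f'(k) = n+δ, i.e. 0.43·2.4·k^(0.43−1) = 0.072, so k_gold = (0.43·2.4/0.072)^(1/0.57) ≈ 106.8266.

k_gold ≈ 106.827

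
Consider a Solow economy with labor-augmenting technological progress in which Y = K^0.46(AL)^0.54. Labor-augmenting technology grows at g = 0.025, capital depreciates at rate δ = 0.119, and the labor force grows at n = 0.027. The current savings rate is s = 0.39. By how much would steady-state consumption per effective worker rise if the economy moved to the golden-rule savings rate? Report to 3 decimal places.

Δc ≈ 0.023

n + g + δ = 0.027 + 0.025 + 0.119 = 0.171.
Current steady state (s = 0.39): k* = (0.39/0.171)^(1/0.54) ≈ 4.6035, y* = 4.6035^0.46 ≈ 2.0185, c* = (1−0.39)·2.0185 ≈ 1.2313.
Maximizing c = f(k) − (n+g+δ)·k gives f'(k) = n+g+δ, i.e. 0.46·k^(0.46−1) = 0.171, so k_gold = (0.46/0.171)^(1/0.54) ≈ 6.2496.
y_gold = 6.2496^0.46 ≈ 2.3232, c_gold = y_gold − 0.171·k_gold ≈ 1.2545.
Gain: Δc = 1.2545 − 1.2313 ≈ 0.0233.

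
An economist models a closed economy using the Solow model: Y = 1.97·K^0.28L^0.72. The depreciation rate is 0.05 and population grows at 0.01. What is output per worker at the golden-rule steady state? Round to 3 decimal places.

y_gold ≈ 4.668

n + δ = 0.01 + 0.05 = 0.06.
Setting f'(k) = n+δ gives 0.28·1.97·k^(0.28−1) = 0.06, hence k_gold = (0.28·1.97/0.06)^(1/0.72) ≈ 21.7850.
Output: y_gold = 1.97·k_gold^0.28 = 1.97·21.7850^0.28 ≈ 4.6682.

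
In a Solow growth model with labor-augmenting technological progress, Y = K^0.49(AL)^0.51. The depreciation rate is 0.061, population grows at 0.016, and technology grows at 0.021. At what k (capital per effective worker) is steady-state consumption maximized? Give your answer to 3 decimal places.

The effective depreciation rate is n + g + δ = 0.016 + 0.021 + 0.061 = 0.098.
Maximizing c = f(k) − (n+g+δ)·k gives f'(k) = n+g+δ, i.e. 0.49·k^(0.49−1) = 0.098, so k_gold = (0.49/0.098)^(1/0.51) ≈ 23.4709.

k_gold ≈ 23.471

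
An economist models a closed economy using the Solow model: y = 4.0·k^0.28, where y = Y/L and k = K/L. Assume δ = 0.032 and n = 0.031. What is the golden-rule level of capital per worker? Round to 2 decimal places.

n + δ = 0.031 + 0.032 = 0.063.
Setting f'(k) = n+δ gives 0.28·4.0·k^(0.28−1) = 0.063, hence k_gold = (0.28·4.0/0.063)^(1/0.72) ≈ 54.4429.

k_gold ≈ 54.44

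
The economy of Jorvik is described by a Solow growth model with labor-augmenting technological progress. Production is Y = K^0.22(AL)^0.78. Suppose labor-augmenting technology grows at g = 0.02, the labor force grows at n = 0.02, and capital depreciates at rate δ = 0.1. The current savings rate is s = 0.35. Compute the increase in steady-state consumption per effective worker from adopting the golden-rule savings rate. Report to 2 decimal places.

Δc ≈ 0.04

Capital per effective worker breaks even when investment replaces (n + g + δ)·k; here n + g + δ = 0.14.
Current steady state (s = 0.35): k* = (0.35/0.14)^(1/0.78) ≈ 3.2373, y* = 3.2373^0.22 ≈ 1.2949, c* = (1−0.35)·1.2949 ≈ 0.8417.
At the golden rule the marginal product of capital equals n+g+δ: 0.22·k^(0.22−1) = 0.14. Solving, k_gold = (0.22/0.14)^(1/0.78) ≈ 1.7851.
y_gold = 1.7851^0.22 ≈ 1.1360, c_gold = y_gold − 0.14·k_gold ≈ 0.8861.
Gain: Δc = 0.8861 − 0.8417 ≈ 0.0444.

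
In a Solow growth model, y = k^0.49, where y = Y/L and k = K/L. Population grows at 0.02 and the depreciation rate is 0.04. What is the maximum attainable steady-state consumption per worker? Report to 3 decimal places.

The effective depreciation rate is n + δ = 0.02 + 0.04 = 0.06.
Maximizing c = f(k) − (n+δ)·k gives f'(k) = n+δ, i.e. 0.49·k^(0.49−1) = 0.06, so k_gold = (0.49/0.06)^(1/0.51) ≈ 61.4219.
y_gold = 61.4219^0.49 ≈ 7.5210.
c_gold = y_gold − (n+δ)·k_gold = 7.5210 − 0.06·61.4219 ≈ 3.8357.

c_gold ≈ 3.836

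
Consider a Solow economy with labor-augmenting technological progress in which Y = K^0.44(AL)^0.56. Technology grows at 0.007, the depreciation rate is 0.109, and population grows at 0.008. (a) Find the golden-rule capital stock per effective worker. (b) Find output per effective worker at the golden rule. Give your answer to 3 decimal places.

(a) k_gold ≈ 9.598; (b) y_gold ≈ 2.705

The effective depreciation rate is n + g + δ = 0.008 + 0.007 + 0.109 = 0.124.
Golden rule sets MPK = n+g+δ: 0.44·k^(0.44−1) = 0.124, so k_gold = (0.44/0.124)^(1/0.56) ≈ 9.5984.
y_gold = 9.5984^0.44 ≈ 2.7050.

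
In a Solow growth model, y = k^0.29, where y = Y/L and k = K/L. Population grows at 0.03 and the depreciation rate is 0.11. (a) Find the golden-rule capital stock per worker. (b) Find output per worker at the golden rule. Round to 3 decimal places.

(a) k_gold ≈ 2.789; (b) y_gold ≈ 1.346

Break-even investment rate: n + δ = 0.03 + 0.11 = 0.14.
Maximizing c = f(k) − (n+δ)·k gives f'(k) = n+δ, i.e. 0.29·k^(0.29−1) = 0.14, so k_gold = (0.29/0.14)^(1/0.71) ≈ 2.7890.
y_gold = 2.7890^0.29 ≈ 1.3464.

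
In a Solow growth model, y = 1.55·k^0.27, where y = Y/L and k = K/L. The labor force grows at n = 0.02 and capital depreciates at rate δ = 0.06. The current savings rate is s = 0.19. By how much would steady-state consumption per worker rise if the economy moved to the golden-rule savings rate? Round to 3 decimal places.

Δc ≈ 0.054

Capital per worker breaks even when investment replaces (n + δ)·k; here n + δ = 0.08.
Current steady state (s = 0.19): k* = (0.19·1.55/0.08)^(1/0.73) ≈ 5.9612, y* = 1.55·5.9612^0.27 ≈ 2.5100, c* = (1−0.19)·2.5100 ≈ 2.0331.
Golden rule sets MPK = n+δ: 0.27·1.55·k^(0.27−1) = 0.08, so k_gold = (0.27·1.55/0.08)^(1/0.73) ≈ 9.6470.
y_gold = 1.55·9.6470^0.27 ≈ 2.8584, c_gold = y_gold − 0.08·k_gold ≈ 2.0866.
Gain: Δc = 2.0866 − 2.0331 ≈ 0.0535.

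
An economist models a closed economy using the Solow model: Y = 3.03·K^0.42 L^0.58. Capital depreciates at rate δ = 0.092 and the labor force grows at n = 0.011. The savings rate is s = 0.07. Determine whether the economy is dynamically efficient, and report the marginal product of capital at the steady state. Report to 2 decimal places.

n + δ = 0.011 + 0.092 = 0.103.
Steady-state k*: s·A·k^0.42 = 0.103·k gives k* = (0.07·3.03/0.103)^(1/0.58) ≈ 3.4743.
MPK = 0.42·3.03·3.4743^(-0.58) ≈ 0.6180.
MPK > n+δ = 0.103, so the economy is dynamically efficient (under-saving).

dynamically efficient; MPK ≈ 0.62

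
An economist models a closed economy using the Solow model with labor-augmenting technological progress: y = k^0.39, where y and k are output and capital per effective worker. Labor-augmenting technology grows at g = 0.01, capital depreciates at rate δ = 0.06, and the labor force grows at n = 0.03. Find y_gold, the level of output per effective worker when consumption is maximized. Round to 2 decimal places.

y_gold ≈ 2.39

Break-even investment rate: n + g + δ = 0.03 + 0.01 + 0.06 = 0.1.
At the golden rule the marginal product of capital equals n+g+δ: 0.39·k^(0.39−1) = 0.1. Solving, k_gold = (0.39/0.1)^(1/0.61) ≈ 9.3102.
Output: y_gold = k_gold^0.39 = 9.3102^0.39 ≈ 2.3872.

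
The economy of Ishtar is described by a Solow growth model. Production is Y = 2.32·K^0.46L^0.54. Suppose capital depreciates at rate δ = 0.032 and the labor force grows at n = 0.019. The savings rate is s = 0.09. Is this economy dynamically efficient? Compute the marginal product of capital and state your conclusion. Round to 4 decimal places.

dynamically efficient; MPK ≈ 0.2607

Break-even investment rate: n + δ = 0.019 + 0.032 = 0.051.
Steady-state k*: s·A·k^0.46 = 0.051·k gives k* = (0.09·2.32/0.051)^(1/0.54) ≈ 13.6029.
MPK = 0.46·2.32·13.6029^(-0.54) ≈ 0.2607.
MPK > n+δ = 0.051, so the economy is dynamically efficient (under-saving).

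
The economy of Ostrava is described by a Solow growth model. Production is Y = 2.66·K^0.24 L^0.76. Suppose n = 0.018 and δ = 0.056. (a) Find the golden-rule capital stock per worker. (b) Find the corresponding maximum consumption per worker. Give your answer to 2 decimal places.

(a) k_gold ≈ 17.04; (b) c_gold ≈ 3.99

Break-even investment rate: n + δ = 0.018 + 0.056 = 0.074.
Maximizing c = f(k) − (n+δ)·k gives f'(k) = n+δ, i.e. 0.24·2.66·k^(0.24−1) = 0.074, so k_gold = (0.24·2.66/0.074)^(1/0.76) ≈ 17.0371.
y_gold = 2.66·17.0371^0.24 ≈ 5.2531; c_gold = y_gold − 0.074·k_gold ≈ 3.9924.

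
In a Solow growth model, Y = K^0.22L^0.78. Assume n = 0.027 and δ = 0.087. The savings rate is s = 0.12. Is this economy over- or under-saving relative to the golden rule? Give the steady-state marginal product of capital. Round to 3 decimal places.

under-saving; MPK ≈ 0.209

The effective depreciation rate is n + δ = 0.027 + 0.087 = 0.114.
Steady-state k*: s·k^0.22 = 0.114·k gives k* = (0.12/0.114)^(1/0.78) ≈ 1.0680.
MPK = 0.22·1.0680^(-0.78) ≈ 0.2090.
MPK > n+δ = 0.114, so the economy is dynamically efficient (under-saving).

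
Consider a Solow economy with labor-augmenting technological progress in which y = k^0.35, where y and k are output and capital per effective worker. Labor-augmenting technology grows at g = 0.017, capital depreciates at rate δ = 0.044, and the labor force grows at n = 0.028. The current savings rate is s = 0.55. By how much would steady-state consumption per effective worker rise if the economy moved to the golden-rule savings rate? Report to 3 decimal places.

Capital per effective worker breaks even when investment replaces (n + g + δ)·k; here n + g + δ = 0.089.
Current steady state (s = 0.55): k* = (0.55/0.089)^(1/0.65) ≈ 16.4771, y* = 16.4771^0.35 ≈ 2.6663, c* = (1−0.55)·2.6663 ≈ 1.1998.
At the golden rule the marginal product of capital equals n+g+δ: 0.35·k^(0.35−1) = 0.089. Solving, k_gold = (0.35/0.089)^(1/0.65) ≈ 8.2203.
y_gold = 8.2203^0.35 ≈ 2.0903, c_gold = y_gold − 0.089·k_gold ≈ 1.3587.
Gain: Δc = 1.3587 − 1.1998 ≈ 0.1589.

Δc ≈ 0.159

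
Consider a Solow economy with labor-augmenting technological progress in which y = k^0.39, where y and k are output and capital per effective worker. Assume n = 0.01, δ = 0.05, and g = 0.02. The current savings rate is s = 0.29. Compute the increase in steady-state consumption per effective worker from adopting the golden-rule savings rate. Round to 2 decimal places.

Capital per effective worker breaks even when investment replaces (n + g + δ)·k; here n + g + δ = 0.08.
Current steady state (s = 0.29): k* = (0.29/0.08)^(1/0.61) ≈ 8.2584, y* = 8.2584^0.39 ≈ 2.2782, c* = (1−0.29)·2.2782 ≈ 1.6175.
Maximizing c = f(k) − (n+g+δ)·k gives f'(k) = n+g+δ, i.e. 0.39·k^(0.39−1) = 0.08, so k_gold = (0.39/0.08)^(1/0.61) ≈ 13.4223.
y_gold = 13.4223^0.39 ≈ 2.7533, c_gold = y_gold − 0.08·k_gold ≈ 1.6795.
Gain: Δc = 1.6795 − 1.6175 ≈ 0.0620.

Δc ≈ 0.06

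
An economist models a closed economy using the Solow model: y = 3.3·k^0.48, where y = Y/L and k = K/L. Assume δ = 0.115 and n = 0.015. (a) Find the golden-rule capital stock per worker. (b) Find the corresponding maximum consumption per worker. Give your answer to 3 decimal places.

Break-even investment rate: n + δ = 0.015 + 0.115 = 0.13.
Setting f'(k) = n+δ gives 0.48·3.3·k^(0.48−1) = 0.13, hence k_gold = (0.48·3.3/0.13)^(1/0.52) ≈ 122.4897.
y_gold = 3.3·122.4897^0.48 ≈ 33.1743; c_gold = y_gold − 0.13·k_gold ≈ 17.2506.

(a) k_gold ≈ 122.490; (b) c_gold ≈ 17.251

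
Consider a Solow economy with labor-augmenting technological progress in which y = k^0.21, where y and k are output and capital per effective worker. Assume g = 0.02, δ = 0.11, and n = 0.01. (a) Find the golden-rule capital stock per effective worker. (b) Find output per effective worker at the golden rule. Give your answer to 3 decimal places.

Capital per effective worker breaks even when investment replaces (n + g + δ)·k; here n + g + δ = 0.14.
Maximizing c = f(k) − (n+g+δ)·k gives f'(k) = n+g+δ, i.e. 0.21·k^(0.21−1) = 0.14, so k_gold = (0.21/0.14)^(1/0.79) ≈ 1.6707.
y_gold = 1.6707^0.21 ≈ 1.1138.

(a) k_gold ≈ 1.671; (b) y_gold ≈ 1.114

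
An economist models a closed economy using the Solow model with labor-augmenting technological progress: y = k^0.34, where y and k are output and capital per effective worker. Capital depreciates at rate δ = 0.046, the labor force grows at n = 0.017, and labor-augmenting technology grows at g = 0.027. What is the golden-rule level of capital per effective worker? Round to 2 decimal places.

Capital per effective worker breaks even when investment replaces (n + g + δ)·k; here n + g + δ = 0.09.
Setting f'(k) = n+g+δ gives 0.34·k^(0.34−1) = 0.09, hence k_gold = (0.34/0.09)^(1/0.66) ≈ 7.4920.

k_gold ≈ 7.49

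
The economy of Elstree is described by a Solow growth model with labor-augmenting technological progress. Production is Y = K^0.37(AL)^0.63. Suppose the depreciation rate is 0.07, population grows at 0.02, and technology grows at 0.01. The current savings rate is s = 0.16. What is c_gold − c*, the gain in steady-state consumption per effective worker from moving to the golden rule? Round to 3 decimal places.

Δc ≈ 0.251

The effective depreciation rate is n + g + δ = 0.02 + 0.01 + 0.07 = 0.1.
Current steady state (s = 0.16): k* = (0.16/0.1)^(1/0.63) ≈ 2.1086, y* = 2.1086^0.37 ≈ 1.3179, c* = (1−0.16)·1.3179 ≈ 1.1070.
Maximizing c = f(k) − (n+g+δ)·k gives f'(k) = n+g+δ, i.e. 0.37·k^(0.37−1) = 0.1, so k_gold = (0.37/0.1)^(1/0.63) ≈ 7.9782.
y_gold = 7.9782^0.37 ≈ 2.1563, c_gold = y_gold − 0.1·k_gold ≈ 1.3585.
Gain: Δc = 1.3585 − 1.1070 ≈ 0.2514.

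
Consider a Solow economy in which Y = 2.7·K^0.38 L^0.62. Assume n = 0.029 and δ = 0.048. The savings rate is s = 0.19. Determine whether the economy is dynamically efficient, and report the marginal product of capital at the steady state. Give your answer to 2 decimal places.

Capital per worker breaks even when investment replaces (n + δ)·k; here n + δ = 0.077.
Steady-state k*: s·A·k^0.38 = 0.077·k gives k* = (0.19·2.7/0.077)^(1/0.62) ≈ 21.3025.
MPK = 0.38·2.7·21.3025^(-0.62) ≈ 0.1540.
MPK > n+δ = 0.077, so the economy is dynamically efficient (under-saving).

dynamically efficient; MPK ≈ 0.15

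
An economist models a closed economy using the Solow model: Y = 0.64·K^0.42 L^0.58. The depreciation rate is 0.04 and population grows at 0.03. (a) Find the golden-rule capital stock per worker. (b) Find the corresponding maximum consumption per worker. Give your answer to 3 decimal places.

n + δ = 0.03 + 0.04 = 0.07.
Maximizing c = f(k) − (n+δ)·k gives f'(k) = n+δ, i.e. 0.42·0.64·k^(0.42−1) = 0.07, so k_gold = (0.42·0.64/0.07)^(1/0.58) ≈ 10.1734.
y_gold = 0.64·10.1734^0.42 ≈ 1.6956; c_gold = y_gold − 0.07·k_gold ≈ 0.9834.

(a) k_gold ≈ 10.173; (b) c_gold ≈ 0.983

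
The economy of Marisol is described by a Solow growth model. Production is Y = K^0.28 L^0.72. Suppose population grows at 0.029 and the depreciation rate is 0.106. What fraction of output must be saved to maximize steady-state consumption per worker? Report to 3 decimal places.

n + δ = 0.029 + 0.106 = 0.135.
At the golden rule MPK = n+δ, and in any Cobb-Douglas steady state s = (n+δ)·k/y = MPK·k/y = capital's share 0.28.

s_gold = 0.280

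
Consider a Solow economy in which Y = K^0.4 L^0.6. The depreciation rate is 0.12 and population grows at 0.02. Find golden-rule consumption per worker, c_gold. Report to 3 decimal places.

n + δ = 0.02 + 0.12 = 0.14.
Maximizing c = f(k) − (n+δ)·k gives f'(k) = n+δ, i.e. 0.4·k^(0.4−1) = 0.14, so k_gold = (0.4/0.14)^(1/0.6) ≈ 5.7529.
y_gold = 5.7529^0.4 ≈ 2.0135.
c_gold = y_gold − (n+δ)·k_gold = 2.0135 − 0.14·5.7529 ≈ 1.2081.

c_gold ≈ 1.208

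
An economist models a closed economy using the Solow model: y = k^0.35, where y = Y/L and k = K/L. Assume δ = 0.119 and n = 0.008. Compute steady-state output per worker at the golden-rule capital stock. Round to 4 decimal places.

y_gold ≈ 1.7261

n + δ = 0.008 + 0.119 = 0.127.
Golden rule sets MPK = n+δ: 0.35·k^(0.35−1) = 0.127, so k_gold = (0.35/0.127)^(1/0.65) ≈ 4.7570.
Output: y_gold = k_gold^0.35 = 4.7570^0.35 ≈ 1.7261.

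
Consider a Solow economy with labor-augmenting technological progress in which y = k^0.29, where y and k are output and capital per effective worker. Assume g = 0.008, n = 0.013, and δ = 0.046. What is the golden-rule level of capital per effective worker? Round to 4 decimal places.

k_gold ≈ 7.8746

n + g + δ = 0.013 + 0.008 + 0.046 = 0.067.
Golden rule sets MPK = n+g+δ: 0.29·k^(0.29−1) = 0.067, so k_gold = (0.29/0.067)^(1/0.71) ≈ 7.8746.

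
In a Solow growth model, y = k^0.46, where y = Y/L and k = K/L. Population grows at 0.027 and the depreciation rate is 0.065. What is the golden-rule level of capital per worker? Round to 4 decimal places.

k_gold ≈ 19.6965

Capital per worker breaks even when investment replaces (n + δ)·k; here n + δ = 0.092.
Setting f'(k) = n+δ gives 0.46·k^(0.46−1) = 0.092, hence k_gold = (0.46/0.092)^(1/0.54) ≈ 19.6965.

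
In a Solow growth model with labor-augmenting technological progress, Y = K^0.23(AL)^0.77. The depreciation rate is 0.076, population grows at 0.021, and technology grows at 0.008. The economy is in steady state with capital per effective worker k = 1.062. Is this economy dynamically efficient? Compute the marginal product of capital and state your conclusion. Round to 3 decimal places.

dynamically efficient; MPK ≈ 0.220

n + g + δ = 0.021 + 0.008 + 0.076 = 0.105.
MPK = 0.23·k^(0.23−1) = 0.23·1.062^(-0.77) ≈ 0.2196.
MPK > 0.105, so the economy is dynamically efficient (under-saving).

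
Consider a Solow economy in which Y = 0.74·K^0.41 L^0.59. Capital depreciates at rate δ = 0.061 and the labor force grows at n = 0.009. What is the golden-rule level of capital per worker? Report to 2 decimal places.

k_gold ≈ 12.01

n + δ = 0.009 + 0.061 = 0.07.
Setting f'(k) = n+δ gives 0.41·0.74·k^(0.41−1) = 0.07, hence k_gold = (0.41·0.74/0.07)^(1/0.59) ≈ 12.0094.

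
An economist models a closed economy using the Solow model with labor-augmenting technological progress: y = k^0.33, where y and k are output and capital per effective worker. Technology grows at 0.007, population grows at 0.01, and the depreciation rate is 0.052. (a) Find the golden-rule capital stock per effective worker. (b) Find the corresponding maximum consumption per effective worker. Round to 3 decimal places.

(a) k_gold ≈ 10.338; (b) c_gold ≈ 1.448

The effective depreciation rate is n + g + δ = 0.01 + 0.007 + 0.052 = 0.069.
Setting f'(k) = n+g+δ gives 0.33·k^(0.33−1) = 0.069, hence k_gold = (0.33/0.069)^(1/0.67) ≈ 10.3377.
y_gold = 10.3377^0.33 ≈ 2.1615; c_gold = y_gold − 0.069·k_gold ≈ 1.4482.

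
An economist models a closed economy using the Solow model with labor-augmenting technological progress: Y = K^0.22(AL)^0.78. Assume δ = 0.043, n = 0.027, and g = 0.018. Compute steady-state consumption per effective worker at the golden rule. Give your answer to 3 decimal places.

Break-even investment rate: n + g + δ = 0.027 + 0.018 + 0.043 = 0.088.
Golden rule sets MPK = n+g+δ: 0.22·k^(0.22−1) = 0.088, so k_gold = (0.22/0.088)^(1/0.78) ≈ 3.2373.
y_gold = 3.2373^0.22 ≈ 1.2949.
c_gold = y_gold − (n+g+δ)·k_gold = 1.2949 − 0.088·3.2373 ≈ 1.0100.

c_gold ≈ 1.010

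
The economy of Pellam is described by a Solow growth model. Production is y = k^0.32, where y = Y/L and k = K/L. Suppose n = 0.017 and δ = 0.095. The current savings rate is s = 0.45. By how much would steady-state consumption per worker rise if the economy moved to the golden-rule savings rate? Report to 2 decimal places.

Capital per worker breaks even when investment replaces (n + δ)·k; here n + δ = 0.112.
Current steady state (s = 0.45): k* = (0.45/0.112)^(1/0.68) ≈ 7.7308, y* = 7.7308^0.32 ≈ 1.9241, c* = (1−0.45)·1.9241 ≈ 1.0583.
Maximizing c = f(k) − (n+δ)·k gives f'(k) = n+δ, i.e. 0.32·k^(0.32−1) = 0.112, so k_gold = (0.32/0.112)^(1/0.68) ≈ 4.6826.
y_gold = 4.6826^0.32 ≈ 1.6389, c_gold = y_gold − 0.112·k_gold ≈ 1.1145.
Gain: Δc = 1.1145 − 1.0583 ≈ 0.0562.

Δc ≈ 0.06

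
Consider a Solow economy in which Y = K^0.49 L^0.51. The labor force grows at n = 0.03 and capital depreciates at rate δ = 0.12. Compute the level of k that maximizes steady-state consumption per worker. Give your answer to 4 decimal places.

n + δ = 0.03 + 0.12 = 0.15.
Golden rule sets MPK = n+δ: 0.49·k^(0.49−1) = 0.15, so k_gold = (0.49/0.15)^(1/0.51) ≈ 10.1871.

k_gold ≈ 10.1871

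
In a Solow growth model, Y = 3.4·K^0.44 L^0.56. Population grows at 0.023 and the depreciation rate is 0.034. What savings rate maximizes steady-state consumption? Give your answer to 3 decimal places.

s_gold = 0.440

Break-even investment rate: n + δ = 0.023 + 0.034 = 0.057.
At the golden rule MPK = n+δ, and in any Cobb-Douglas steady state s = (n+δ)·k/y = MPK·k/y = capital's share 0.44.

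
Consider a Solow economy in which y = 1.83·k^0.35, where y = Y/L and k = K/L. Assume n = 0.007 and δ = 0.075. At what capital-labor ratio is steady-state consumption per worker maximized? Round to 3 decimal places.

The effective depreciation rate is n + δ = 0.007 + 0.075 = 0.082.
Setting f'(k) = n+δ gives 0.35·1.83·k^(0.35−1) = 0.082, hence k_gold = (0.35·1.83/0.082)^(1/0.65) ≈ 23.6261.

k_gold ≈ 23.626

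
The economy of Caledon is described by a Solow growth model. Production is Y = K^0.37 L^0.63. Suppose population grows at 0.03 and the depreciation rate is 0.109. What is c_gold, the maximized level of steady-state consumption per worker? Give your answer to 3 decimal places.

c_gold ≈ 1.120

The effective depreciation rate is n + δ = 0.03 + 0.109 = 0.139.
Setting f'(k) = n+δ gives 0.37·k^(0.37−1) = 0.139, hence k_gold = (0.37/0.139)^(1/0.63) ≈ 4.7304.
y_gold = 4.7304^0.37 ≈ 1.7771.
c_gold = y_gold − (n+δ)·k_gold = 1.7771 − 0.139·4.7304 ≈ 1.1196.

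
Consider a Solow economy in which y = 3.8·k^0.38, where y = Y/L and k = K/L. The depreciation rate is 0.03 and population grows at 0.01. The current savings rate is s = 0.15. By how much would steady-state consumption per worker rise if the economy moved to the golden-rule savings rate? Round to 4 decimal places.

Break-even investment rate: n + δ = 0.01 + 0.03 = 0.04.
Current steady state (s = 0.15): k* = (0.15·3.8/0.04)^(1/0.62) ≈ 72.6092, y* = 3.8·72.6092^0.38 ≈ 19.3625, c* = (1−0.15)·19.3625 ≈ 16.4581.
At the golden rule the marginal product of capital equals n+δ: 0.38·3.8·k^(0.38−1) = 0.04. Solving, k_gold = (0.38·3.8/0.04)^(1/0.62) ≈ 325.1684.
y_gold = 3.8·325.1684^0.38 ≈ 34.2283, c_gold = y_gold − 0.04·k_gold ≈ 21.2215.
Gain: Δc = 21.2215 − 16.4581 ≈ 4.7634.

Δc ≈ 4.7634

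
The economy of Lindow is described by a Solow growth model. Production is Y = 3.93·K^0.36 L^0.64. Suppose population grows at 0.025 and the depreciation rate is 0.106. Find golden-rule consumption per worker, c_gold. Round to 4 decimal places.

c_gold ≈ 9.5912

Capital per worker breaks even when investment replaces (n + δ)·k; here n + δ = 0.131.
At the golden rule the marginal product of capital equals n+δ: 0.36·3.93·k^(0.36−1) = 0.131. Solving, k_gold = (0.36·3.93/0.131)^(1/0.64) ≈ 41.1836.
y_gold = 3.93·41.1836^0.36 ≈ 14.9863.
c_gold = y_gold − (n+δ)·k_gold = 14.9863 − 0.131·41.1836 ≈ 9.5912.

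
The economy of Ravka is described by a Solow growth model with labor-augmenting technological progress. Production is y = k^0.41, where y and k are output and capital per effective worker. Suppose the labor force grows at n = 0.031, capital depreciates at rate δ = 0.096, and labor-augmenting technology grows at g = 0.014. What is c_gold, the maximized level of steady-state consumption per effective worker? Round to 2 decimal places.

c_gold ≈ 1.24

The effective depreciation rate is n + g + δ = 0.031 + 0.014 + 0.096 = 0.141.
At the golden rule the marginal product of capital equals n+g+δ: 0.41·k^(0.41−1) = 0.141. Solving, k_gold = (0.41/0.141)^(1/0.59) ≈ 6.1052.
y_gold = 6.1052^0.41 ≈ 2.0996.
c_gold = y_gold − (n+g+δ)·k_gold = 2.0996 − 0.141·6.1052 ≈ 1.2388.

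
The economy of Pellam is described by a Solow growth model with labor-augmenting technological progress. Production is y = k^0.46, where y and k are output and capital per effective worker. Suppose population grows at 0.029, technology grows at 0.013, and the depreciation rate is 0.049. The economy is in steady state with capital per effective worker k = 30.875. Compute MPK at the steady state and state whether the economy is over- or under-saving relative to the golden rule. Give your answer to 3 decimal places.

Break-even investment rate: n + g + δ = 0.029 + 0.013 + 0.049 = 0.091.
MPK = 0.46·k^(0.46−1) = 0.46·30.875^(-0.54) ≈ 0.0722.
MPK < 0.091, so the economy is dynamically inefficient (over-saving).

over-saving; MPK ≈ 0.072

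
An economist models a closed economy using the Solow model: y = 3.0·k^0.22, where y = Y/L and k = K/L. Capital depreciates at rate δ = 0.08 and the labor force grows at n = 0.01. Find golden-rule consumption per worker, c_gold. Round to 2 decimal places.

Capital per worker breaks even when investment replaces (n + δ)·k; here n + δ = 0.09.
Setting f'(k) = n+δ gives 0.22·3.0·k^(0.22−1) = 0.09, hence k_gold = (0.22·3.0/0.09)^(1/0.78) ≈ 12.8635.
y_gold = 3.0·12.8635^0.22 ≈ 5.2624.
c_gold = y_gold − (n+δ)·k_gold = 5.2624 − 0.09·12.8635 ≈ 4.1046.

c_gold ≈ 4.10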